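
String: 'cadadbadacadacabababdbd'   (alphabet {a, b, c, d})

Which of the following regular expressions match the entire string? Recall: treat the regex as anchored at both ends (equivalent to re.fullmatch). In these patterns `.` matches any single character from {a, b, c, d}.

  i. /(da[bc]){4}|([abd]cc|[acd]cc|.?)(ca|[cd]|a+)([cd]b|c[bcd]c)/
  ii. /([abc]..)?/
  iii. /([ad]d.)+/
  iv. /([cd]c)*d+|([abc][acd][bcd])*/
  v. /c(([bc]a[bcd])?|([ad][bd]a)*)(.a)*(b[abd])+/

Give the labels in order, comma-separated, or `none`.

i → no match
ii → no match
iii → no match
iv → no match
v → match

v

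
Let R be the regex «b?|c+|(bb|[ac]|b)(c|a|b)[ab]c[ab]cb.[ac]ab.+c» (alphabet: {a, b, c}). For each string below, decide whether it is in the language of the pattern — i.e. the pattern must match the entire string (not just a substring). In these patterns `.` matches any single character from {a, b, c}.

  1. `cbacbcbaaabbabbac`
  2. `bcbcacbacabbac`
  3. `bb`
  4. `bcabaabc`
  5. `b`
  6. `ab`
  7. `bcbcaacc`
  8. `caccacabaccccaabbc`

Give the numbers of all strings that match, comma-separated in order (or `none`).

1 → match
2 → match
3. `bb` → no match
4. `bcabaabc` → no match
5. `b` → match
6. `ab` → no match
7. `bcbcaacc` → no match
8 → no match

1, 2, 5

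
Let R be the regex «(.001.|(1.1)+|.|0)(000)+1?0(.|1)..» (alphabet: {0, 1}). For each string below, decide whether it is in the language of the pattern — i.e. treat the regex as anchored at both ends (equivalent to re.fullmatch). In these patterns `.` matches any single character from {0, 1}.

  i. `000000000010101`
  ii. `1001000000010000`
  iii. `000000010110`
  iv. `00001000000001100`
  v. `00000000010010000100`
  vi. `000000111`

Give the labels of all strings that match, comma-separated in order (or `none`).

i, ii, iii

i → match
ii → match
iii → match
iv → no match
v → no match
vi → no match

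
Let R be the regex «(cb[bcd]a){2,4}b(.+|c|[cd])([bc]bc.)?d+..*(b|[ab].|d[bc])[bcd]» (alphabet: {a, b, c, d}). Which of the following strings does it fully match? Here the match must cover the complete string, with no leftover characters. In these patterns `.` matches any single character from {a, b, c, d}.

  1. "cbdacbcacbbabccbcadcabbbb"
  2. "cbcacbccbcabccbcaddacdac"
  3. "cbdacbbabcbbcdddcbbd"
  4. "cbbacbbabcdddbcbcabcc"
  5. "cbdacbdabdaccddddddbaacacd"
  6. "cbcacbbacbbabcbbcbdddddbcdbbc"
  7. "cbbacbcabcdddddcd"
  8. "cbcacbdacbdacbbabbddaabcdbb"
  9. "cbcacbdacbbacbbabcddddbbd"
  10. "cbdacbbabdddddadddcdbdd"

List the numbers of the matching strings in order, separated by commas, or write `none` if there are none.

1, 3, 4, 5, 6, 7, 8, 9, 10

1 → match
2 → no match
3 → match
4 → match
5 → match
6 → match
7 → match
8 → match
9 → match
10 → match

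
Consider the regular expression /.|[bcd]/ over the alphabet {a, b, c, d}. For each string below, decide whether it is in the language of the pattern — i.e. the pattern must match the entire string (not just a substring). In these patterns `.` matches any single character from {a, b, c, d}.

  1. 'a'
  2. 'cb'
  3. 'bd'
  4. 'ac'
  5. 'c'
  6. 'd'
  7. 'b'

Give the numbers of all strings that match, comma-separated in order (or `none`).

1, 5, 6, 7

1 → match
2 → no match
3 → no match
4 → no match
5 → match
6 → match
7 → match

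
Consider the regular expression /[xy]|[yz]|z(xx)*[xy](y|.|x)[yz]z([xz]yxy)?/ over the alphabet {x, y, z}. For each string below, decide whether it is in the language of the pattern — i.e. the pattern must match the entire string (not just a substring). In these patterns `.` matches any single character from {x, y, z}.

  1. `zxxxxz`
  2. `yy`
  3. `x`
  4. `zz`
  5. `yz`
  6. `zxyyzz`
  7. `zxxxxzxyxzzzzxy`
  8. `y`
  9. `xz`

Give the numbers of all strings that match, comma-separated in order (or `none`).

3, 8

1 → no match
2 → no match
3 → match
4 → no match
5 → no match
6 → no match
7 → no match
8 → match
9 → no match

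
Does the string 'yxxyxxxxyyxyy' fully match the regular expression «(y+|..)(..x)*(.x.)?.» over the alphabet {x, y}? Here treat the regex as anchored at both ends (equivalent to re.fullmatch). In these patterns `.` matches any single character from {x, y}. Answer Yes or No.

No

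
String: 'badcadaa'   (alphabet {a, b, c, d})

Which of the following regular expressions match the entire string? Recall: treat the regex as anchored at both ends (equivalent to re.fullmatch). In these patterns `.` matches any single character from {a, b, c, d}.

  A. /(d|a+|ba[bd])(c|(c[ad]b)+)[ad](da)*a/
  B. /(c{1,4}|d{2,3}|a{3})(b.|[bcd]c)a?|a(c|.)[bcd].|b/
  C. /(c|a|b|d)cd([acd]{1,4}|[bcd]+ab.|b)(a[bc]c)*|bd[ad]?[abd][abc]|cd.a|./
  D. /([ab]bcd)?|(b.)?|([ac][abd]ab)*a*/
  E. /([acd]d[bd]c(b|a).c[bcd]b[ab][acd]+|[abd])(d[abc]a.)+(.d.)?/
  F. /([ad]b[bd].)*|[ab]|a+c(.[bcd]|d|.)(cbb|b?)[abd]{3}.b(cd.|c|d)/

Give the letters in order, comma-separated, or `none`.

A → match
B → no match
C → no match
D → no match
E → no match
F → no match

A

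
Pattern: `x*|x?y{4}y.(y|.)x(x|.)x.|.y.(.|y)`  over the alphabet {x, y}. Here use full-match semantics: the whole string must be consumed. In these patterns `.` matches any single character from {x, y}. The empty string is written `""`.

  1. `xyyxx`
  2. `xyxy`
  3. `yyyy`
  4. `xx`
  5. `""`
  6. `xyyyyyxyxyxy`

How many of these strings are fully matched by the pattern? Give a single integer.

5

1 → no match
2 → match
3 → match
4 → match
5 → match
6 → match
Total matched: 5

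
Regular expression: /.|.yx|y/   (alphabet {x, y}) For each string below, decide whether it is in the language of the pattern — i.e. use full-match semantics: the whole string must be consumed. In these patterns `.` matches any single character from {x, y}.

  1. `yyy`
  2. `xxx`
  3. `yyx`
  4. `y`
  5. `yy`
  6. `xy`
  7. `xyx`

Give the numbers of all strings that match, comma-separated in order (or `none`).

1. `yyy` → no match
2. `xxx` → no match
3. `yyx` → match
4. `y` → match
5. `yy` → no match
6. `xy` → no match
7. `xyx` → match

3, 4, 7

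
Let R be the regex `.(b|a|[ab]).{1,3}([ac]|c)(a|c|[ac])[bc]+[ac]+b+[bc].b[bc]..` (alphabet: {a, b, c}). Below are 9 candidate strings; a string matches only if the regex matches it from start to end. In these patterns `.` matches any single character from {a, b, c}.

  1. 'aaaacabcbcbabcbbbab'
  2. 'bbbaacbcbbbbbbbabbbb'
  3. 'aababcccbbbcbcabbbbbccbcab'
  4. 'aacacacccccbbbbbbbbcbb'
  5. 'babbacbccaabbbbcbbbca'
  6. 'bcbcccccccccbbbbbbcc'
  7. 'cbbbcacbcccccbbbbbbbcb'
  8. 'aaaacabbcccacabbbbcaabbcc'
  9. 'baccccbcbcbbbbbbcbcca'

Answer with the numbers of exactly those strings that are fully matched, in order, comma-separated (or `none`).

1 → match
2 → match
3 → match
4 → match
5 → match
6 → no match
7 → match
8 → no match
9 → match

1, 2, 3, 4, 5, 7, 9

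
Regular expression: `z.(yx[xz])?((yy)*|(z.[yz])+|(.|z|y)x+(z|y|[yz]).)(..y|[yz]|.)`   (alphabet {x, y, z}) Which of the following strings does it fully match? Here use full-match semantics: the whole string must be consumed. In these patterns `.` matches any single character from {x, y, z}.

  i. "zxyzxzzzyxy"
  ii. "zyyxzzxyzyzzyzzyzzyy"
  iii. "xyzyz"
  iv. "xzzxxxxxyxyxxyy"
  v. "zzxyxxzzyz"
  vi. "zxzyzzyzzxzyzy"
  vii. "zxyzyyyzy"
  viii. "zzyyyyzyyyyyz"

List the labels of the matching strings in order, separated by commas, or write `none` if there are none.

ii, vi

i → no match
ii → match
iii → no match — must start with "z"
iv → no match — must start with "z"
v → no match
vi → match
vii → no match
viii → no match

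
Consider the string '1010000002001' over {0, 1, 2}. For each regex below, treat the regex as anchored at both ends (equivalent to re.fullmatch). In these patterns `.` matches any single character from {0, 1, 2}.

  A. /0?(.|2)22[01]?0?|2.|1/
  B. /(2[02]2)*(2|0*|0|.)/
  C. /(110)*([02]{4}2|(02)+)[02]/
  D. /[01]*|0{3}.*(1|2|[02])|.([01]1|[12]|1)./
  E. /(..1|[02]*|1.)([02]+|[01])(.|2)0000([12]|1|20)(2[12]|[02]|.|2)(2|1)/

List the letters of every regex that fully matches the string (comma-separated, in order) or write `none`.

E

A → no match
B → no match
C → no match
D → no match
E → match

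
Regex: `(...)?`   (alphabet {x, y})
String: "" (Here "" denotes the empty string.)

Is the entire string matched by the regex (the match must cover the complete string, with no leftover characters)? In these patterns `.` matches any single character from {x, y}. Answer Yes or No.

Yes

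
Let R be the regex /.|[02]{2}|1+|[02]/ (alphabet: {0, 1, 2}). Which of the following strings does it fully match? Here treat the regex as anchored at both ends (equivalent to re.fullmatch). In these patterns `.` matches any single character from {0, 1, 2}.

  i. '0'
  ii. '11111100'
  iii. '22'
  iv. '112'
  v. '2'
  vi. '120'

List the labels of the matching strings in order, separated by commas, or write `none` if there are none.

i, iii, v

i → match
ii → no match
iii → match
iv → no match
v → match
vi → no match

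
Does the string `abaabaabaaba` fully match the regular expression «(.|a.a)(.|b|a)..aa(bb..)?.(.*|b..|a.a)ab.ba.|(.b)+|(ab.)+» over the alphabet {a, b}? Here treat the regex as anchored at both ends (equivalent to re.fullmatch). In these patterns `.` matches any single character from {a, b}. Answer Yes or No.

Yes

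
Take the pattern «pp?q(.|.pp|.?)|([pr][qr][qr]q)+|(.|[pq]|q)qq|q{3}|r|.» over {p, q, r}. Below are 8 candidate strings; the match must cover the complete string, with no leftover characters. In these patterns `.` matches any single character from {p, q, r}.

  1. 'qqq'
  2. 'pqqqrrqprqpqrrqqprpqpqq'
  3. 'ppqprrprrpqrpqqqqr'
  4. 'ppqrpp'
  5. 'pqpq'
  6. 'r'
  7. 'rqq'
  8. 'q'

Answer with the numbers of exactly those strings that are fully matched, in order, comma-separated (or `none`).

1 → match
2 → no match
3 → no match
4 → match
5 → no match
6 → match
7 → match
8 → match

1, 4, 6, 7, 8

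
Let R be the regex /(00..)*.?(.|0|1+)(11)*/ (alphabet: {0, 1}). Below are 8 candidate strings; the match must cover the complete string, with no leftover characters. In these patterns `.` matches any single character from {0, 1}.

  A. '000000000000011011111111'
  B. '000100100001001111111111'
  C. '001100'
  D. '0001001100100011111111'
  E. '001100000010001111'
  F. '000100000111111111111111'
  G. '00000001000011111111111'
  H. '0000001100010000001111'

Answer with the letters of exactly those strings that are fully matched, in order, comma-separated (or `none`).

B, C, D, E, F, G, H

A → no match
B → match
C. '001100' → match
D → match
E → match
F → match
G → match
H → match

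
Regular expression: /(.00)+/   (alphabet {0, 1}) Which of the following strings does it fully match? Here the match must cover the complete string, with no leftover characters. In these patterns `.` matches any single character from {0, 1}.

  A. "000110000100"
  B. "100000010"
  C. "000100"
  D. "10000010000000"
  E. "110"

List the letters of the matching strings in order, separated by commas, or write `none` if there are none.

C

A. "000110000100" → no match
B. "100000010" → no match — must end with "00"
C. "000100" → match
D → no match
E. "110" → no match — must end with "00"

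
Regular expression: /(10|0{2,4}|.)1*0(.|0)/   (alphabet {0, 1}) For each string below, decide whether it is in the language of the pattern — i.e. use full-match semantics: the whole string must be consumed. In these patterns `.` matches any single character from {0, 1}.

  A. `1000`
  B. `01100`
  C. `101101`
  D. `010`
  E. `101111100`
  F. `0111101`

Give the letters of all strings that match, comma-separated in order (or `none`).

A, B, C, E, F

A → match
B → match
C → match
D → no match
E → match
F → match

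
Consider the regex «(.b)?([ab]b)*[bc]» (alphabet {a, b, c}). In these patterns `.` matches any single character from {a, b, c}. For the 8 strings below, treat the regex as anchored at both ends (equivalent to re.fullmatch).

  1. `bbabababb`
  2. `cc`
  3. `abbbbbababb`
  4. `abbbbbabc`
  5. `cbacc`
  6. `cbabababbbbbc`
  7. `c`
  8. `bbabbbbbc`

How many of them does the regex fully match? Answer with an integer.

6

1 → match
2 → no match
3 → match
4 → match
5 → no match
6 → match
7 → match
8 → match
Total matched: 6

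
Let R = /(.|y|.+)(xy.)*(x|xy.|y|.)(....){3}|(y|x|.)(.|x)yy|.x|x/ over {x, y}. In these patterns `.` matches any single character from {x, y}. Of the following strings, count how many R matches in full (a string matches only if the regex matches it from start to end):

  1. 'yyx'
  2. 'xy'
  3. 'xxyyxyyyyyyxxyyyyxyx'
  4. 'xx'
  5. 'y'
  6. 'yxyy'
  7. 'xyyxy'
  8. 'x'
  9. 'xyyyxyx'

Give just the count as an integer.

4

1 → no match
2 → no match
3 → match
4 → match
5 → no match
6 → match
7 → no match
8 → match
9 → no match
Total matched: 4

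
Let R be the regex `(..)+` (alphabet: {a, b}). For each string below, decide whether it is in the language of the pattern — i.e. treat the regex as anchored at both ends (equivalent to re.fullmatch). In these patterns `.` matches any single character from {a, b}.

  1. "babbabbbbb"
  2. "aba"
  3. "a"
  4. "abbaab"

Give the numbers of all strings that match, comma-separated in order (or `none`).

1, 4

1. "babbabbbbb" → match
2. "aba" → no match
3. "a" → no match
4. "abbaab" → match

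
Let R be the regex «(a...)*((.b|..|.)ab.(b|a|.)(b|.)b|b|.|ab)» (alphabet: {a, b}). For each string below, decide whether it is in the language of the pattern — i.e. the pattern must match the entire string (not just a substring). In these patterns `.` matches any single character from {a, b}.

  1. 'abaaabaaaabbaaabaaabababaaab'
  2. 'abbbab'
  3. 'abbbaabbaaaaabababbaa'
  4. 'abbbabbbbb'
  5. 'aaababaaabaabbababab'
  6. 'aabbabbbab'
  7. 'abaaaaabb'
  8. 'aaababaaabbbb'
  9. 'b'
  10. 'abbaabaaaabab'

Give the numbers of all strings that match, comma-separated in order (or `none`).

1, 2, 3, 5, 6, 7, 8, 9, 10

1 → match
2 → match
3 → match
4 → no match
5 → match
6 → match
7 → match
8 → match
9 → match
10 → match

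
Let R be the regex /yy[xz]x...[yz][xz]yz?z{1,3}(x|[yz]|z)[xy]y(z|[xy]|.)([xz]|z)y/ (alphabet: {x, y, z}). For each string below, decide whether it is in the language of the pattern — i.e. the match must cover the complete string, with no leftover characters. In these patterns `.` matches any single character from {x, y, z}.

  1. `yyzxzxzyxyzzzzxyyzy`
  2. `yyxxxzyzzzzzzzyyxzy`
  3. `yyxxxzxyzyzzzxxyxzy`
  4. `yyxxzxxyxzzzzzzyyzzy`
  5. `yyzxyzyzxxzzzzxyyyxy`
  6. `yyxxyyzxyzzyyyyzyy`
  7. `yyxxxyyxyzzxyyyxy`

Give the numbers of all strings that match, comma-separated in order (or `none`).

1 → match
2 → no match
3 → match
4 → no match
5 → no match
6 → no match
7 → no match

1, 3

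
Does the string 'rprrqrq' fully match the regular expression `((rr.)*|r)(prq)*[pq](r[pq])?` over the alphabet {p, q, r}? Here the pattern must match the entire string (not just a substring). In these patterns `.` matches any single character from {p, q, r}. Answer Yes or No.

No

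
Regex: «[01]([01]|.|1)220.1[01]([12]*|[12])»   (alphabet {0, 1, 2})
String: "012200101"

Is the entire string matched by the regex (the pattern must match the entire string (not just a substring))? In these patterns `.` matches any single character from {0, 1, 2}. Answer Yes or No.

Yes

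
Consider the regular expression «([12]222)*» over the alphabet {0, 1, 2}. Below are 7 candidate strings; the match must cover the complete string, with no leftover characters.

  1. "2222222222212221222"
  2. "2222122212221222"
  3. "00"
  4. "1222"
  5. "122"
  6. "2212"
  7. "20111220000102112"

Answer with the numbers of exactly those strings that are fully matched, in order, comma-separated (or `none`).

1 → no match
2 → match
3. "00" → no match
4. "1222" → match
5. "122" → no match
6. "2212" → no match
7 → no match

2, 4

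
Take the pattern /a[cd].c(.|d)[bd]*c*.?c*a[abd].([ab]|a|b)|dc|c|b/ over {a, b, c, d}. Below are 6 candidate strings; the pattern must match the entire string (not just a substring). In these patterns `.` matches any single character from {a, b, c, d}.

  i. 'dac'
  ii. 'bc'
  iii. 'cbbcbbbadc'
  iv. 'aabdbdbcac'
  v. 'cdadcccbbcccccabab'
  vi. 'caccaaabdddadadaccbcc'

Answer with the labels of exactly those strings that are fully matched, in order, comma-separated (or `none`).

none

i → no match
ii → no match
iii → no match
iv → no match
v → no match
vi → no match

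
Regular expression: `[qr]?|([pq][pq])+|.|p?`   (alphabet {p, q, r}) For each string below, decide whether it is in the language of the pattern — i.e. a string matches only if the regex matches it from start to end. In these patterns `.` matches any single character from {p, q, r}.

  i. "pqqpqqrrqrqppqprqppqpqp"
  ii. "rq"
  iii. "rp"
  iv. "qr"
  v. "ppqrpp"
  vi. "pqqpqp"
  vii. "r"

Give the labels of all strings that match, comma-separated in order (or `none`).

vi, vii

i → no match
ii. "rq" → no match
iii. "rp" → no match
iv. "qr" → no match
v. "ppqrpp" → no match
vi. "pqqpqp" → match
vii. "r" → match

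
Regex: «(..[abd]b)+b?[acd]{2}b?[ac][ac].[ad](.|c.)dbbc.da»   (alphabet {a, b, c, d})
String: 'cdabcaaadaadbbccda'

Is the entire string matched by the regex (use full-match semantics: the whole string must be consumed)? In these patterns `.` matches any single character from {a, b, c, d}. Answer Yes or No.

Yes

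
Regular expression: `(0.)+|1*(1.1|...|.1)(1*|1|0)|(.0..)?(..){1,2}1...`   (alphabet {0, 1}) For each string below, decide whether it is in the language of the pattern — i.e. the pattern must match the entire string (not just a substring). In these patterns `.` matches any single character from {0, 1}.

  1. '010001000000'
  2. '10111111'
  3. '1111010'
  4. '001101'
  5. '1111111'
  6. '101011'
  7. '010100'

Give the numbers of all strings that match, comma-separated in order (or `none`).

1 → match
2 → match
3 → match
4 → match
5 → match
6 → match
7 → match

1, 2, 3, 4, 5, 6, 7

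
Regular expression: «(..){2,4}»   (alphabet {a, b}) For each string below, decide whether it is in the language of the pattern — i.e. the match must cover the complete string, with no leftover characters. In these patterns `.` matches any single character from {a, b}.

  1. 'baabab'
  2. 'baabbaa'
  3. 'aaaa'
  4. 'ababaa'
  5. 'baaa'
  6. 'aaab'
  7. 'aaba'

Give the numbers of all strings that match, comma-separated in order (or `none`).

1. 'baabab' → match
2. 'baabbaa' → no match
3. 'aaaa' → match
4. 'ababaa' → match
5. 'baaa' → match
6. 'aaab' → match
7. 'aaba' → match

1, 3, 4, 5, 6, 7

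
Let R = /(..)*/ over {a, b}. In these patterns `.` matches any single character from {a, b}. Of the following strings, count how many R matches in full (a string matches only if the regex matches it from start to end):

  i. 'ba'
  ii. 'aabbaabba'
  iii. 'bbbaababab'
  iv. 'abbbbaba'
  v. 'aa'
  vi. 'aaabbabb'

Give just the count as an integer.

5

i → match
ii → no match
iii → match
iv → match
v → match
vi → match
Total matched: 5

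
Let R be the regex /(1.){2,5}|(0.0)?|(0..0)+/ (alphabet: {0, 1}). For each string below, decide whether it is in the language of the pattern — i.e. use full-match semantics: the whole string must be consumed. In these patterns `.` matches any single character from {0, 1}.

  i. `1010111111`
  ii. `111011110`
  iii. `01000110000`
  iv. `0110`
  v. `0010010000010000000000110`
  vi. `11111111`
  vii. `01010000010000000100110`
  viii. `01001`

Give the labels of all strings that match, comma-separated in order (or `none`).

i → match
ii → no match
iii → no match
iv → match
v → no match
vi → match
vii → no match
viii → no match

i, iv, vi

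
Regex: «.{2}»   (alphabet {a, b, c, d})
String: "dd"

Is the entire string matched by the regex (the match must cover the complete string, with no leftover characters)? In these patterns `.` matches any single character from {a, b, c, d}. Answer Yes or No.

Yes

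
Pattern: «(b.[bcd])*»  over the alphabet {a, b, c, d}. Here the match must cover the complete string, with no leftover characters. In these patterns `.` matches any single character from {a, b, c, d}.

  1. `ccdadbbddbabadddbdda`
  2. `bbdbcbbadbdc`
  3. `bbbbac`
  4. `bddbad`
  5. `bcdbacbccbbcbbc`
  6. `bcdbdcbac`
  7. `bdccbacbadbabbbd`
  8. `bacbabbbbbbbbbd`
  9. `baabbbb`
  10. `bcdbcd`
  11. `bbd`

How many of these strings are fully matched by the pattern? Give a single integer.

8

1 → no match
2 → match
3 → match
4 → match
5 → match
6 → match
7 → no match
8 → match
9 → no match
10 → match
11 → match
Total matched: 8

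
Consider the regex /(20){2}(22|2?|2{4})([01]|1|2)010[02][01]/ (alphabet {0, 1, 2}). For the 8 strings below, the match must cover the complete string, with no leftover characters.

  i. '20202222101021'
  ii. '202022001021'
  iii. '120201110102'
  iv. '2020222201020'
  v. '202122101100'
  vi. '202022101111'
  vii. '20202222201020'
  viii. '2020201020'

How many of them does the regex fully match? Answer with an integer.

i → match
ii → match
iii → no match — must start with '20'
iv → no match
v → no match
vi → no match
vii → match
viii → match
Total matched: 4

4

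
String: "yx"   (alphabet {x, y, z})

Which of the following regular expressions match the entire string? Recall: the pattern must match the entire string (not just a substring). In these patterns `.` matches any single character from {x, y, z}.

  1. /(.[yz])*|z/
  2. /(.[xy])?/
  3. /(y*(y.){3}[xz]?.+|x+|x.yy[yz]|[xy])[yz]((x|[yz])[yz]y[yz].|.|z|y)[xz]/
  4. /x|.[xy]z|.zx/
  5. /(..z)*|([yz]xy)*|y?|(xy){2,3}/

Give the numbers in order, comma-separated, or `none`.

1 → no match
2 → match
3 → no match
4 → no match
5 → no match

2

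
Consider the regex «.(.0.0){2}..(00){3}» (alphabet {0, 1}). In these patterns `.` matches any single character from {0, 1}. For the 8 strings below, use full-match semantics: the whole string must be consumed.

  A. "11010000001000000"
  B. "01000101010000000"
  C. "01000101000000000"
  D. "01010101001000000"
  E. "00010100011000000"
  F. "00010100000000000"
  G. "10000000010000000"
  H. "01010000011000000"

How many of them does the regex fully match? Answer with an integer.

8

A → match
B → match
C → match
D → match
E → match
F → match
G → match
H → match
Total matched: 8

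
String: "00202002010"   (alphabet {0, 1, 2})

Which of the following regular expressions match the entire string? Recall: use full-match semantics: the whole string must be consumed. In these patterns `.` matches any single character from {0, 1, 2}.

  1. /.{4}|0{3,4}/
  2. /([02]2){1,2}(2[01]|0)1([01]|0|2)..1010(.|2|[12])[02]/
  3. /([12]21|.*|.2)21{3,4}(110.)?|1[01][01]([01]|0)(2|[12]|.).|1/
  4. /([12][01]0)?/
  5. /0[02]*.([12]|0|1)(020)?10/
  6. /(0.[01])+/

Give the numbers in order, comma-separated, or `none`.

5

1 → no match
2 → no match
3 → no match
4 → no match
5 → match
6 → no match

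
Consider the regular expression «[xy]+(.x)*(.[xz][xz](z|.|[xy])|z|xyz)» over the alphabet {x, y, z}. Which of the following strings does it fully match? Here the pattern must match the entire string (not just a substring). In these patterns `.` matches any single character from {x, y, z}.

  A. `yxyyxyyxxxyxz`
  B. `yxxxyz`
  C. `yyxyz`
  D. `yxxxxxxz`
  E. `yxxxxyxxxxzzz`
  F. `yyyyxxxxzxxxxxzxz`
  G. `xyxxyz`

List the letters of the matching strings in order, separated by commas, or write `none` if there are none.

A → match
B → match
C → match
D → match
E → match
F → match
G → match

A, B, C, D, E, F, G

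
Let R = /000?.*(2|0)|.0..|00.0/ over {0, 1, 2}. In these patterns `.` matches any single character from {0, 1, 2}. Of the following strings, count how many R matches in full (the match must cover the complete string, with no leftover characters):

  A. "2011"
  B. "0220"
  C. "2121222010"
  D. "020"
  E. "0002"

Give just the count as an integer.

A → match
B → no match
C → no match
D → no match
E → match
Total matched: 2

2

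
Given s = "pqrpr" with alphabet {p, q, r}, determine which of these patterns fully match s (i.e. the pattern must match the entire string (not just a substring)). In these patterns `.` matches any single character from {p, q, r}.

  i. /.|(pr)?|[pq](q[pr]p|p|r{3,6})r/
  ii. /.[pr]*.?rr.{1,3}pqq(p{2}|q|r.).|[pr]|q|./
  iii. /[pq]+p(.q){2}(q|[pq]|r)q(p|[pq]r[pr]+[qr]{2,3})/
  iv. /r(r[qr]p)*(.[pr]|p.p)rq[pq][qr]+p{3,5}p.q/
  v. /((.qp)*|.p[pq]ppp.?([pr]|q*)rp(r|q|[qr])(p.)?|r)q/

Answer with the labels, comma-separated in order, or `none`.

i

i → match
ii → no match
iii → no match
iv → no match — must start with "r"
v → no match — must end with "q"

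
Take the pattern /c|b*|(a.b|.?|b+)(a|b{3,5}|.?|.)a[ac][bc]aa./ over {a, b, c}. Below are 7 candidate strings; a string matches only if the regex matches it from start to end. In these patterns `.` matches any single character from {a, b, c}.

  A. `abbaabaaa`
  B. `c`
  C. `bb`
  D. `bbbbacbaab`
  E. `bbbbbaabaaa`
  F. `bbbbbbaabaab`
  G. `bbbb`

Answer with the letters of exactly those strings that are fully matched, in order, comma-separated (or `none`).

A, B, C, D, E, F, G

A → match
B → match
C → match
D → match
E → match
F → match
G → match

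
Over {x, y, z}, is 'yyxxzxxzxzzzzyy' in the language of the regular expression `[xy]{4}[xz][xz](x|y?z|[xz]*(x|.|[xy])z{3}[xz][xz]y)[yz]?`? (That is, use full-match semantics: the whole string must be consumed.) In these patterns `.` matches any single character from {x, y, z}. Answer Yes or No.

No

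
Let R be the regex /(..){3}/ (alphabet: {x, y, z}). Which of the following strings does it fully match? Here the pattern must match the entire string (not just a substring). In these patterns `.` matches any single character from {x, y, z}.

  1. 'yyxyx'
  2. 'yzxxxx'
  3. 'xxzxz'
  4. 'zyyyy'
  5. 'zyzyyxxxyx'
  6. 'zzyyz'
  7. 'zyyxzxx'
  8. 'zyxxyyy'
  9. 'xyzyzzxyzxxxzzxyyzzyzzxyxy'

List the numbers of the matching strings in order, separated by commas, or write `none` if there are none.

1 → no match
2 → match
3 → no match
4 → no match
5 → no match
6 → no match
7 → no match
8 → no match
9 → no match

2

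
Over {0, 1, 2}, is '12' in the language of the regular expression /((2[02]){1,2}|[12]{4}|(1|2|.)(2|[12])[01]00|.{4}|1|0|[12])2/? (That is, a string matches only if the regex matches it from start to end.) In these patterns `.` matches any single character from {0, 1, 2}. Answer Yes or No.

Yes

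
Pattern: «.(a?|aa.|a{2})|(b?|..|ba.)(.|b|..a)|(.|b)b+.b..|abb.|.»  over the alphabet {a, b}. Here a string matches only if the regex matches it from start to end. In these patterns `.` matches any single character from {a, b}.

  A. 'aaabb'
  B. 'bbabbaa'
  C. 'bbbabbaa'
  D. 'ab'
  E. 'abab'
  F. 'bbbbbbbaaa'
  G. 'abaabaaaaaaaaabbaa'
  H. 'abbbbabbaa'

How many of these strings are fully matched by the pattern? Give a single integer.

A. 'aaabb' → no match
B. 'bbabbaa' → no match
C. 'bbbabbaa' → no match
D. 'ab' → no match
E. 'abab' → no match
F. 'bbbbbbbaaa' → no match
G → no match
H. 'abbbbabbaa' → no match
Total matched: 0

0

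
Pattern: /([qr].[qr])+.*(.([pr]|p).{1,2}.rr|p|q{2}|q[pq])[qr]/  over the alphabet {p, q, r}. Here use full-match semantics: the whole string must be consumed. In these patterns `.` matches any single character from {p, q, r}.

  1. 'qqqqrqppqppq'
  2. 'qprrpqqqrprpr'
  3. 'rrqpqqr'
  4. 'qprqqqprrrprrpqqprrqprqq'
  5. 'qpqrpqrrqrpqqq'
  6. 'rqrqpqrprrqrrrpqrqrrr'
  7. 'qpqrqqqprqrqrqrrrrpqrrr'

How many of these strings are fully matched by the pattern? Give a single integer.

6

1 → match
2 → match
3 → match
4 → no match
5 → match
6 → match
7 → match
Total matched: 6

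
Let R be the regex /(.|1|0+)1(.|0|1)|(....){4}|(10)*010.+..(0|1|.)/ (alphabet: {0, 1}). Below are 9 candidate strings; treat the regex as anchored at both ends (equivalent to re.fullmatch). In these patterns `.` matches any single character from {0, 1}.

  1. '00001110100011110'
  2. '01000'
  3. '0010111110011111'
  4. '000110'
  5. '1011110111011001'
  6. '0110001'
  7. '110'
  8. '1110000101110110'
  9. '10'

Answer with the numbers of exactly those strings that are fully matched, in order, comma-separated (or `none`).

1 → no match
2. '01000' → no match
3 → match
4. '000110' → no match
5 → match
6. '0110001' → no match
7. '110' → match
8 → match
9. '10' → no match

3, 5, 7, 8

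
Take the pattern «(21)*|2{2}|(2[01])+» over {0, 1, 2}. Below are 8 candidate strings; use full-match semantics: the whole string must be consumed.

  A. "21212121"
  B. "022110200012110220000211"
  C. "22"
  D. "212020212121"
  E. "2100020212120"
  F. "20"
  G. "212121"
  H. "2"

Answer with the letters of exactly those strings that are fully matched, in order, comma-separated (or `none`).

A → match
B → no match
C → match
D → match
E → no match
F → match
G → match
H → no match

A, C, D, F, G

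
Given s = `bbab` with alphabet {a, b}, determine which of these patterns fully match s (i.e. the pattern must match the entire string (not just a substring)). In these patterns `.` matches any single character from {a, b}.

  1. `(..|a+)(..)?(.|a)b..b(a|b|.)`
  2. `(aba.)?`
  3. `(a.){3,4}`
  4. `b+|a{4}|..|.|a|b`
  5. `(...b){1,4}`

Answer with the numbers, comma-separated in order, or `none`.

5

1 → no match
2 → no match
3 → no match — must start with `a`
4 → no match
5 → match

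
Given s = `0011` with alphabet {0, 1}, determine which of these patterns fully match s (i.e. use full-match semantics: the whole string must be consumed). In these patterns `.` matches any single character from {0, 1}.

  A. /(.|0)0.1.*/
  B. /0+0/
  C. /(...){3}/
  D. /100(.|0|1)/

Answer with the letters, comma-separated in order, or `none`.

A → match
B → no match — must end with `00`
C → no match
D → no match — must start with `100`

A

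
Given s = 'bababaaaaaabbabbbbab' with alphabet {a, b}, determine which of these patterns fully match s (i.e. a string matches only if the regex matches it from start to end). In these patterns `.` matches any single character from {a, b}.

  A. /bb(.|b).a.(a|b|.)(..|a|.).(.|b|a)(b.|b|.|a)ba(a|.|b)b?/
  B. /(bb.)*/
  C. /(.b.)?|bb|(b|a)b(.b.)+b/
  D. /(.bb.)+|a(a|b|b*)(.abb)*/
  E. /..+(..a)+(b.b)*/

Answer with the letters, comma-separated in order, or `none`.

A → no match — must start with 'bb'
B → no match
C → no match
D → no match
E → match

E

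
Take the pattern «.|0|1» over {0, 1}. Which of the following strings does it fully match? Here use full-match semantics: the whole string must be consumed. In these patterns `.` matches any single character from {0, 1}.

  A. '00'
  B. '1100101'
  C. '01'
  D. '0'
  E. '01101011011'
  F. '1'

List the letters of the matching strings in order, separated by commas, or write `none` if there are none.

A. '00' → no match
B. '1100101' → no match
C. '01' → no match
D. '0' → match
E. '01101011011' → no match
F. '1' → match

D, F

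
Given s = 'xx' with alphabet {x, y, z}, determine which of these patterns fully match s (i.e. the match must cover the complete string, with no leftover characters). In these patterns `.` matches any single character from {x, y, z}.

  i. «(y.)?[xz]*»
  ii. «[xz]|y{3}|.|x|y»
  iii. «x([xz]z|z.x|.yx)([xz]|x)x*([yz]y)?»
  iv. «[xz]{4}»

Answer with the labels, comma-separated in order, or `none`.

i

i → match
ii → no match
iii → no match
iv → no match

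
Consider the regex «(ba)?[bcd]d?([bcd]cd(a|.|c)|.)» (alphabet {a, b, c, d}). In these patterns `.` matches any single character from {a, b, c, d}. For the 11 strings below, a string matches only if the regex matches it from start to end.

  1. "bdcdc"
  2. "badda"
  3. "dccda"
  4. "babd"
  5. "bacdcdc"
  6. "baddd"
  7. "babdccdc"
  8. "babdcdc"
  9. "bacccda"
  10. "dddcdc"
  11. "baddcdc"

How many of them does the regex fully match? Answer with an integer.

1 → match
2 → match
3 → match
4 → match
5 → match
6 → match
7 → match
8 → match
9 → match
10 → match
11 → match
Total matched: 11

11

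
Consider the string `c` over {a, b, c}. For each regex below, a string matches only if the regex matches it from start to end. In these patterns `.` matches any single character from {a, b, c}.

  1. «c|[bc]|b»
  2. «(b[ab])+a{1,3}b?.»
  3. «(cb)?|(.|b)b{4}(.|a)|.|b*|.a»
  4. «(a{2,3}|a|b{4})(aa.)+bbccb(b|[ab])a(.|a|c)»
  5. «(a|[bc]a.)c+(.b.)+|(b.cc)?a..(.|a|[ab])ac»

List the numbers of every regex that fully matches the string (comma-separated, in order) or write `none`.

1, 3

1 → match
2 → no match — must start with `b`
3 → match
4 → no match
5 → no match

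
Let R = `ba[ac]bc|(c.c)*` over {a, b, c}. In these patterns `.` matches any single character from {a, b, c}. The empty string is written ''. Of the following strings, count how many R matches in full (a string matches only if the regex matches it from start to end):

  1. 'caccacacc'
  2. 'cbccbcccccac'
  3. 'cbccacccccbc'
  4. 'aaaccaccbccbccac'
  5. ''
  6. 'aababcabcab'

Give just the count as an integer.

1 → no match
2 → match
3 → match
4 → no match
5 → match
6 → no match
Total matched: 3

3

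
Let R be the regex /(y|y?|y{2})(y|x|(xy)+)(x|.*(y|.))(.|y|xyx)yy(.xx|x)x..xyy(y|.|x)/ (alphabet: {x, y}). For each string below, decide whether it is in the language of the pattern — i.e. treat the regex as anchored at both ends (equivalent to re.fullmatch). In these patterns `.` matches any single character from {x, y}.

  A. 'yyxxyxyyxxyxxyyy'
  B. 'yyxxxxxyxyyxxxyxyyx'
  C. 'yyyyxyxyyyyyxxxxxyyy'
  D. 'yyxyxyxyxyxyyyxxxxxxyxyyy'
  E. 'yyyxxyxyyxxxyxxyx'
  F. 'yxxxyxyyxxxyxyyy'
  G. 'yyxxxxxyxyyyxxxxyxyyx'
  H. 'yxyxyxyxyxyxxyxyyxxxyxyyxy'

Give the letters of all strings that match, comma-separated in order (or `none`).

A, B, C, F, G

A → match
B → match
C → match
D → no match
E → no match
F → match
G → match
H → no match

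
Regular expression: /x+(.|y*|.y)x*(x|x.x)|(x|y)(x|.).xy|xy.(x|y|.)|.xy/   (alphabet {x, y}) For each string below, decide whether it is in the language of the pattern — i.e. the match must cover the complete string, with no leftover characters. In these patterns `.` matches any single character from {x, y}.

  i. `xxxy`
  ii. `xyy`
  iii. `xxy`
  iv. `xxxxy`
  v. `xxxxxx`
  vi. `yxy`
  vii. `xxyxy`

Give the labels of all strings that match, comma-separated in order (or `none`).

iii, iv, v, vi, vii

i → no match
ii → no match
iii → match
iv → match
v → match
vi → match
vii → match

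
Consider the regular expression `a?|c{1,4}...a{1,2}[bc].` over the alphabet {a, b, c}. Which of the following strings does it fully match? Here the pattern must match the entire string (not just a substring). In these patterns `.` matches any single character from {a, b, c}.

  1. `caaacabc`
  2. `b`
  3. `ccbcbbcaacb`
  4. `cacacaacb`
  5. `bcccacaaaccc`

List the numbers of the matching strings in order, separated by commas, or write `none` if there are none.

none

1. `caaacabc` → no match
2. `b` → no match
3. `ccbcbbcaacb` → no match
4. `cacacaacb` → no match
5. `bcccacaaaccc` → no match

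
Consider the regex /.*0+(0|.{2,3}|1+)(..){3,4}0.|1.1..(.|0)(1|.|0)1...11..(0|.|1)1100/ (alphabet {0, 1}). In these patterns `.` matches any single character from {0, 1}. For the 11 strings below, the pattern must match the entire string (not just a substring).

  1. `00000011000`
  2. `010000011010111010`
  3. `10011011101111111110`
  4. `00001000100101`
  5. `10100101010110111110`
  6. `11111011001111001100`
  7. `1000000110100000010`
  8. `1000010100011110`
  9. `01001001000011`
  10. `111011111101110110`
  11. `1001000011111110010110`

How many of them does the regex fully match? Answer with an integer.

3

1 → match
2 → no match
3 → no match
4 → match
5 → no match
6 → match
7 → no match
8 → no match
9 → no match
10 → no match
11 → no match
Total matched: 3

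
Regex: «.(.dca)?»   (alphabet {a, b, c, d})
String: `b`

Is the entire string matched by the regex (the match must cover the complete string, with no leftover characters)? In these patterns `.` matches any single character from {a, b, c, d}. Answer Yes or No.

Yes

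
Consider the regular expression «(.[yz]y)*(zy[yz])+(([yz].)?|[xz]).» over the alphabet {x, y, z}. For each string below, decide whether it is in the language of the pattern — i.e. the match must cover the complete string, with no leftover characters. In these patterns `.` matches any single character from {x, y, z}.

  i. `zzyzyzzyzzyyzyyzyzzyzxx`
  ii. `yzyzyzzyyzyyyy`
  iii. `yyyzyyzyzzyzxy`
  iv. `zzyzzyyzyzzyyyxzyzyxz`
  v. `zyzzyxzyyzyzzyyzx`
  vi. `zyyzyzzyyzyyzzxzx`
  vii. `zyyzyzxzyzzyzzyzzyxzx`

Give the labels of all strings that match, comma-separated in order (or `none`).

i → match
ii → no match
iii → match
iv → no match
v → no match
vi → no match
vii → no match

i, iii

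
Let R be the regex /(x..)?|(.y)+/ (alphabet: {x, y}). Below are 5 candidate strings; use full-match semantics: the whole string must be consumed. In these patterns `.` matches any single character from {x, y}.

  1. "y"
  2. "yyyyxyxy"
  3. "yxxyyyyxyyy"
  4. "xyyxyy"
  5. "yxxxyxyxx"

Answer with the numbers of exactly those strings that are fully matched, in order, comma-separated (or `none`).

1 → no match
2 → match
3 → no match
4 → no match
5 → no match

2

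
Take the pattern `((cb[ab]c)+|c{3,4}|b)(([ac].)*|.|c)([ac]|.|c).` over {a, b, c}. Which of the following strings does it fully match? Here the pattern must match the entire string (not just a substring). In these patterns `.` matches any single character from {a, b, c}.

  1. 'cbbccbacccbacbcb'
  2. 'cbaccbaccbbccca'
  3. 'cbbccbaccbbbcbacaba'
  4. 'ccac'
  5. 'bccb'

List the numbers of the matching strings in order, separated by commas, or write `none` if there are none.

2, 5

1 → no match
2 → match
3 → no match
4 → no match
5 → match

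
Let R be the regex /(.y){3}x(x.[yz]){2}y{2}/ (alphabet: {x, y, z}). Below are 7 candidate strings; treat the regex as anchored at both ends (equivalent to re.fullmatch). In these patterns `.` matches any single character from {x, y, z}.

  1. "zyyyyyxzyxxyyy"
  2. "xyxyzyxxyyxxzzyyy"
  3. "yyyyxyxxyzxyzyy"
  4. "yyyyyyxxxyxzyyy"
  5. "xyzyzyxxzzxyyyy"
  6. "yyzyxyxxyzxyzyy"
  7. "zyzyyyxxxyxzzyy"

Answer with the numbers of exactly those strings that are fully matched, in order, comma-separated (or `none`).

1 → no match
2 → no match
3 → match
4 → match
5 → match
6 → match
7 → match

3, 4, 5, 6, 7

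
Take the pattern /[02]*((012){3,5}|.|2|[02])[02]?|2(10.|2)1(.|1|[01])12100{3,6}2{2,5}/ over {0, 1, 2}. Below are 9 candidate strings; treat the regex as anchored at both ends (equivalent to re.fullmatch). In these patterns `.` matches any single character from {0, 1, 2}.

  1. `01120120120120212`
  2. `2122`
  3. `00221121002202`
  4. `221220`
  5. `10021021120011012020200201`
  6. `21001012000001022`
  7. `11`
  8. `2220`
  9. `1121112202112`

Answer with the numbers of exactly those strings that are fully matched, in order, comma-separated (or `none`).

8

1 → no match
2 → no match
3 → no match
4 → no match
5 → no match
6 → no match
7 → no match
8 → match
9 → no match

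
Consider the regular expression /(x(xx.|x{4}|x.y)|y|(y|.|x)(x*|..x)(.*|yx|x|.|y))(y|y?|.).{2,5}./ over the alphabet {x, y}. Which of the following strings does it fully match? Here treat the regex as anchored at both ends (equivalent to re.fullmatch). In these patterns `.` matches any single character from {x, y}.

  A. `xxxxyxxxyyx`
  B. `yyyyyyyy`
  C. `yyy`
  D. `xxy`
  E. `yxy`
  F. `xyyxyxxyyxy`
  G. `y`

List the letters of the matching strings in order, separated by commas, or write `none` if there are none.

A, B, F

A → match
B → match
C → no match
D → no match
E → no match
F → match
G → no match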